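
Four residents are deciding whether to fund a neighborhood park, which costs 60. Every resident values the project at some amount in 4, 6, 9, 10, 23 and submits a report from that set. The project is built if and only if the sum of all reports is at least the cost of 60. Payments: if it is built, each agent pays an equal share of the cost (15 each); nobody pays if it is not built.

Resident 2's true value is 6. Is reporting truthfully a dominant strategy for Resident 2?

No

Consider the case where Resident 1 reports 9, Resident 3 reports 23 and Resident 4 reports 23.
Truthful report 6: project built, pays 15, utility 6 - 15 = -9.
Report 4 instead: project not built, utility 0.
Since 0 > -9, reporting 4 is strictly better here, so truthful reporting is not dominant.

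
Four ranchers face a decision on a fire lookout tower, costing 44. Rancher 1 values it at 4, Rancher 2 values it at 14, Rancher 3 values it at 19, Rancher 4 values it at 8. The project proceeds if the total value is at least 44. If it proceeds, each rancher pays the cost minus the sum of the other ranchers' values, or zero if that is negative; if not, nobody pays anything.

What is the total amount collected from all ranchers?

41

Total value 45 ≥ cost 44, so it is built.
Rancher 1: others sum to 41; max(0, 44 - 41) = 3.
Rancher 2: others sum to 31; max(0, 44 - 31) = 13.
Rancher 3: others sum to 26; max(0, 44 - 26) = 18.
Rancher 4: others sum to 37; max(0, 44 - 37) = 7.
Total collected = 3 + 13 + 18 + 7 = 41.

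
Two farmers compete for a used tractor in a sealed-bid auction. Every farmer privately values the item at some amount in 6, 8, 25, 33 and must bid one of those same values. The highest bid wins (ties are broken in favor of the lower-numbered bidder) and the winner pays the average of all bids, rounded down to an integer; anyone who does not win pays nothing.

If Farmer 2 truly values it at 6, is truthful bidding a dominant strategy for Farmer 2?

Yes

Check each profile of the others' bids and compare truth against every alternative bid.
Others bid (6): truth gives 0, best alternative gives -1.
Others bid (8): truth gives 0, best alternative gives 0.
Others bid (25): truth gives 0, best alternative gives 0.
Others bid (33): truth gives 0, best alternative gives 0.
In every case the truthful bid is at least as good as any alternative, so it is a dominant strategy.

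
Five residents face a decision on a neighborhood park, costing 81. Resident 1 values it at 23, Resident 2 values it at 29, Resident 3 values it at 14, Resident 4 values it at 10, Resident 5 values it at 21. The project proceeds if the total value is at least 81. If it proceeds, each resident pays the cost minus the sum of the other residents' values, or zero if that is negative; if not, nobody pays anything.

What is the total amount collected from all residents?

Total value 97 ≥ cost 81, so it is built.
Resident 1: others sum to 74; max(0, 81 - 74) = 7.
Resident 2: others sum to 68; max(0, 81 - 68) = 13.
Resident 3: others sum to 83; max(0, 81 - 83) = 0.
Resident 4: others sum to 87; max(0, 81 - 87) = 0.
Resident 5: others sum to 76; max(0, 81 - 76) = 5.
Total collected = 7 + 13 + 0 + 0 + 5 = 25.

25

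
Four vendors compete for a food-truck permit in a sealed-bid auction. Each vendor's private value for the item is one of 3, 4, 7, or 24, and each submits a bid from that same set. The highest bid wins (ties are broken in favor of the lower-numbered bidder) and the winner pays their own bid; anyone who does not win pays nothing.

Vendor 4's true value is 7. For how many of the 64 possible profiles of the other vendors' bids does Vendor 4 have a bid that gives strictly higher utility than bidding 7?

Others bid (3, 3, 3): truth gives 0; bid 4 gives 3 > 0. Violating.
Others bid (3, 3, 4): truth gives 0; no alternative beats it.
Others bid (3, 3, 7): truth gives 0; no alternative beats it.
(Checking all 64 profiles: 1 has a profitable deviation, 63 do not.)

1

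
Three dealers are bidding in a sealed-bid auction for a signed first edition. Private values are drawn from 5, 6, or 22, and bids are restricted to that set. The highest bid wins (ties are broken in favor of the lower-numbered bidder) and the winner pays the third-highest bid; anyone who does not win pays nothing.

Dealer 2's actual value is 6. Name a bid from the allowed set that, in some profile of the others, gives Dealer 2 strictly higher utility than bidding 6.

22

Suppose Dealer 1 bids 5 and Dealer 3 bids 22.
Bid 6: loses, pays 0, utility 0.
Bid 22: wins, pays 5, utility 6 - 5 = 1.
So bidding 22 beats truth here (1 > 0).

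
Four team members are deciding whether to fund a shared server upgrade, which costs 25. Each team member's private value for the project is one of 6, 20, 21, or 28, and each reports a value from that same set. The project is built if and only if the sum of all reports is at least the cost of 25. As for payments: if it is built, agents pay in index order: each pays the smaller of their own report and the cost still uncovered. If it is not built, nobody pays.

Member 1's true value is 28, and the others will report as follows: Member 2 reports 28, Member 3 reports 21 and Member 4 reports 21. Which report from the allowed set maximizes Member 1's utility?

6

Report 6: project built, pays 6, utility 28 - 6 = 22.
Report 20: project built, pays 20, utility 28 - 20 = 8.
Report 21: project built, pays 21, utility 28 - 21 = 7.
Report 28: project built, pays 25, utility 28 - 25 = 3.
The best choice is 6 with utility 22.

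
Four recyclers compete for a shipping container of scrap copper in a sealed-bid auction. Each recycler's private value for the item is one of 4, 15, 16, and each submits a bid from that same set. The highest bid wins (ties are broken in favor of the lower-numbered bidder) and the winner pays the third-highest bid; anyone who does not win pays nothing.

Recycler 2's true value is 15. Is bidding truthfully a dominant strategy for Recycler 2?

Consider the case where Recycler 1 bids 4, Recycler 3 bids 4 and Recycler 4 bids 16.
Truthful bid 15: loses, pays 0, utility 0.
Bid 16 instead: wins, pays 4, utility 15 - 4 = 11.
Since 11 > 0, bidding 16 is strictly better here, so truthful bidding is not dominant.

No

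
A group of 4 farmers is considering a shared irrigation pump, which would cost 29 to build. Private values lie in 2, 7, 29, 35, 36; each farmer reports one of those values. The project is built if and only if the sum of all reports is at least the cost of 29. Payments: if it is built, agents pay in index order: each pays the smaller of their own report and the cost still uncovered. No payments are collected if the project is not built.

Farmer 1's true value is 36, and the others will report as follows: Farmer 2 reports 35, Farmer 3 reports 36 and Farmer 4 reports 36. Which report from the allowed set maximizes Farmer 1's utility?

2

Report 2: project built, pays 2, utility 36 - 2 = 34.
Report 7: project built, pays 7, utility 36 - 7 = 29.
Report 29: project built, pays 29, utility 36 - 29 = 7.
Report 35: project built, pays 29, utility 36 - 29 = 7.
Report 36: project built, pays 29, utility 36 - 29 = 7.
The best choice is 2 with utility 34.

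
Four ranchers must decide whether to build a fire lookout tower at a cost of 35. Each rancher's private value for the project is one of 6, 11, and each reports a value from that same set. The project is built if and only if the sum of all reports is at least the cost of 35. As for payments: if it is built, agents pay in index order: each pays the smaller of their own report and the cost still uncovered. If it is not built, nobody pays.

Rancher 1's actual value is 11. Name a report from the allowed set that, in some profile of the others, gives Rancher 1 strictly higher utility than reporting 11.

6

Suppose Rancher 2 reports 11, Rancher 3 reports 11 and Rancher 4 reports 11.
Report 11: project built, pays 11, utility 11 - 11 = 0.
Report 6: project built, pays 6, utility 11 - 6 = 5.
So reporting 6 beats truth here (5 > 0).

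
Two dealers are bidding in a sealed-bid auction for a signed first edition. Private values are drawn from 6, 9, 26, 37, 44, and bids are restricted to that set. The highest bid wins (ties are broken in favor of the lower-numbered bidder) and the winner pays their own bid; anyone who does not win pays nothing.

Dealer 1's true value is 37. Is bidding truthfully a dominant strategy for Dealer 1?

No

Consider the case where Dealer 2 bids 6.
Truthful bid 37: wins, pays 37, utility 37 - 37 = 0.
Bid 6 instead: wins, pays 6, utility 37 - 6 = 31.
Since 31 > 0, bidding 6 is strictly better here, so truthful bidding is not dominant.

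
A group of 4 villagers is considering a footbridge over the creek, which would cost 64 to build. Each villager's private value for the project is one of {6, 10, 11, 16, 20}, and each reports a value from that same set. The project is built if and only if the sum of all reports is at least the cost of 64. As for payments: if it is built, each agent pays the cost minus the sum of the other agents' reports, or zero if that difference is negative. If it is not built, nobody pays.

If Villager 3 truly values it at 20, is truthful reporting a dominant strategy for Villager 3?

Check each profile of the others' reports and compare truth against every alternative report.
Others report (11, 16, 20): truth gives 3, best alternative gives 0.
Others report (11, 20, 16): truth gives 3, best alternative gives 0.
Others report (16, 11, 20): truth gives 3, best alternative gives 0.
Others report (16, 20, 11): truth gives 3, best alternative gives 0.
Others report (20, 11, 16): truth gives 3, best alternative gives 0.
Others report (20, 16, 11): truth gives 3, best alternative gives 0.
(Remaining 119 profiles checked similarly; truth is weakly best in each.)
In every case the truthful report is at least as good as any alternative, so it is a dominant strategy.

Yes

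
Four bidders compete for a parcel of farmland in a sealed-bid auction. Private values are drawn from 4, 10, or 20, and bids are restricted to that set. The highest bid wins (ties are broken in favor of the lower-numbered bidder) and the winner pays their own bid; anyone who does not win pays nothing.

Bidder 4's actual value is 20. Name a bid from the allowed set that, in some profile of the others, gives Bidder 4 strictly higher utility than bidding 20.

10

Suppose Bidder 1 bids 4, Bidder 2 bids 4 and Bidder 3 bids 4.
Bid 20: wins, pays 20, utility 20 - 20 = 0.
Bid 10: wins, pays 10, utility 20 - 10 = 10.
So bidding 10 beats truth here (10 > 0).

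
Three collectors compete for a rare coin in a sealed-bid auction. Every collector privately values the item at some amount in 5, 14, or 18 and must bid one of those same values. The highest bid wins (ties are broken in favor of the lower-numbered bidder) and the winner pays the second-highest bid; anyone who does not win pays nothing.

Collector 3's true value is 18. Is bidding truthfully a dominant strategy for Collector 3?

Yes

Check each profile of the others' bids and compare truth against every alternative bid.
Others bid (5, 14): truth gives 4, best alternative gives 0.
Others bid (14, 5): truth gives 4, best alternative gives 0.
Others bid (14, 14): truth gives 4, best alternative gives 0.
Others bid (5, 5): truth gives 13, best alternative gives 13.
Others bid (5, 18): truth gives 0, best alternative gives 0.
Others bid (14, 18): truth gives 0, best alternative gives 0.
(Remaining 3 profiles checked similarly; truth is weakly best in each.)
In every case the truthful bid is at least as good as any alternative, so it is a dominant strategy.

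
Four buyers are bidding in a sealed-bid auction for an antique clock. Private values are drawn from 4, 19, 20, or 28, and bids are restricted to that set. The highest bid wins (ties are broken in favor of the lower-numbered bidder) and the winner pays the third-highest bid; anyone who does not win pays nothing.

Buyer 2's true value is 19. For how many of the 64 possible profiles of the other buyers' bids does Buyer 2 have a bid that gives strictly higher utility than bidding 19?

6

Others bid (4, 4, 20): truth gives 0; bid 20 gives 15 > 0. Violating.
Others bid (4, 4, 28): truth gives 0; bid 28 gives 15 > 0. Violating.
Others bid (4, 20, 4): truth gives 0; bid 20 gives 15 > 0. Violating.
Others bid (4, 28, 4): truth gives 0; bid 28 gives 15 > 0. Violating.
Others bid (4, 4, 4): truth gives 15; no alternative beats it.
Others bid (4, 4, 19): truth gives 15; no alternative beats it.
(Checking all 64 profiles: 6 have a profitable deviation, 58 do not.)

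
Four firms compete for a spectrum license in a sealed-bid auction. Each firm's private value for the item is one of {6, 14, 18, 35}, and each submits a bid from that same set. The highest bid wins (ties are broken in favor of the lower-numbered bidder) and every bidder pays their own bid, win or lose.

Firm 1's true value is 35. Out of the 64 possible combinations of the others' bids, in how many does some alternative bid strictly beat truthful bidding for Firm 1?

Others bid (6, 6, 6): truth gives 0; bid 6 gives 29 > 0. Violating.
Others bid (6, 6, 14): truth gives 0; bid 14 gives 21 > 0. Violating.
Others bid (6, 6, 18): truth gives 0; bid 18 gives 17 > 0. Violating.
Others bid (6, 14, 6): truth gives 0; bid 14 gives 21 > 0. Violating.
Others bid (6, 6, 35): truth gives 0; no alternative beats it.
Others bid (6, 14, 35): truth gives 0; no alternative beats it.
(Checking all 64 profiles: 27 have a profitable deviation, 37 do not.)

27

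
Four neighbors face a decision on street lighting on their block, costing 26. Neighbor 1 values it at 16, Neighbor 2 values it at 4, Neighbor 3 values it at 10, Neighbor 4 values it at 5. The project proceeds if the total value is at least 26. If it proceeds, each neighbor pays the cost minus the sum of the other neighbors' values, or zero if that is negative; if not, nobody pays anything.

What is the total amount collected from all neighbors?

8

Total value 35 ≥ cost 26, so it is built.
Neighbor 1: others sum to 19; max(0, 26 - 19) = 7.
Neighbor 2: others sum to 31; max(0, 26 - 31) = 0.
Neighbor 3: others sum to 25; max(0, 26 - 25) = 1.
Neighbor 4: others sum to 30; max(0, 26 - 30) = 0.
Total collected = 7 + 0 + 1 + 0 = 8.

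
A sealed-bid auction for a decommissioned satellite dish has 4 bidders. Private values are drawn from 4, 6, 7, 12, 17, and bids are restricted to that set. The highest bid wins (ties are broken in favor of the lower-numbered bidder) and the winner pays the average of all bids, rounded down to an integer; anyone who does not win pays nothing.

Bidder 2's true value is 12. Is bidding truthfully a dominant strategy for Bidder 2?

Consider the case where Bidder 1 bids 4, Bidder 3 bids 4 and Bidder 4 bids 4.
Truthful bid 12: wins, pays 6, utility 12 - 6 = 6.
Bid 6 instead: wins, pays 4, utility 12 - 4 = 8.
Since 8 > 6, bidding 6 is strictly better here, so truthful bidding is not dominant.

No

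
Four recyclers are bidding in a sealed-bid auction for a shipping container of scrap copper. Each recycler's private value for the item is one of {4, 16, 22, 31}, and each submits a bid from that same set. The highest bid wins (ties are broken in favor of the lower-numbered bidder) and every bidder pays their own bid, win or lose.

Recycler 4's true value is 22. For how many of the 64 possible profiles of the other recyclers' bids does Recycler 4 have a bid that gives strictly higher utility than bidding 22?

57

Others bid (4, 4, 4): truth gives 0; bid 16 gives 6 > 0. Violating.
Others bid (4, 4, 22): truth gives -22; bid 4 gives -4 > -22. Violating.
Others bid (4, 4, 31): truth gives -22; bid 4 gives -4 > -22. Violating.
Others bid (4, 16, 22): truth gives -22; bid 4 gives -4 > -22. Violating.
Others bid (4, 4, 16): truth gives 0; no alternative beats it.
Others bid (4, 16, 4): truth gives 0; no alternative beats it.
(Checking all 64 profiles: 57 have a profitable deviation, 7 do not.)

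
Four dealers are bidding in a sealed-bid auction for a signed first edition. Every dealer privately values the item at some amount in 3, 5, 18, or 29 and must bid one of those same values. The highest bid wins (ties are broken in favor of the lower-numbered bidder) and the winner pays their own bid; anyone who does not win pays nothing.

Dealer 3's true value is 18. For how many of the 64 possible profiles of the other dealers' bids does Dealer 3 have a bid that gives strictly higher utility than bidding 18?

Others bid (3, 3, 3): truth gives 0; bid 5 gives 13 > 0. Violating.
Others bid (3, 3, 5): truth gives 0; bid 5 gives 13 > 0. Violating.
Others bid (3, 3, 18): truth gives 0; no alternative beats it.
Others bid (3, 3, 29): truth gives 0; no alternative beats it.
(Checking all 64 profiles: 2 have a profitable deviation, 62 do not.)

2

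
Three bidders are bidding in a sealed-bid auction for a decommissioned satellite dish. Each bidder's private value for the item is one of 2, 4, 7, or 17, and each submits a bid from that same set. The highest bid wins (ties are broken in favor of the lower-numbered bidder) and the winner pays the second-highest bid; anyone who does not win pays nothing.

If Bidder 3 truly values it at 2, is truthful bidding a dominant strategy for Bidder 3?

Check each profile of the others' bids and compare truth against every alternative bid.
Others bid (2, 2): truth gives 0, best alternative gives 0.
Others bid (2, 4): truth gives 0, best alternative gives 0.
Others bid (2, 7): truth gives 0, best alternative gives 0.
Others bid (2, 17): truth gives 0, best alternative gives 0.
Others bid (4, 2): truth gives 0, best alternative gives 0.
Others bid (4, 4): truth gives 0, best alternative gives 0.
(Remaining 10 profiles checked similarly; truth is weakly best in each.)
In every case the truthful bid is at least as good as any alternative, so it is a dominant strategy.

Yes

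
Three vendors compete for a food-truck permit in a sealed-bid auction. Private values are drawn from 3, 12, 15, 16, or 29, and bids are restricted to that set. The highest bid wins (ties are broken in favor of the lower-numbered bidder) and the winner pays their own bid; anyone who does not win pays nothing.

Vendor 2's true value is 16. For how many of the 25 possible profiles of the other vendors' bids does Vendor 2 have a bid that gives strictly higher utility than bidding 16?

6

Others bid (3, 3): truth gives 0; bid 12 gives 4 > 0. Violating.
Others bid (3, 12): truth gives 0; bid 12 gives 4 > 0. Violating.
Others bid (3, 15): truth gives 0; bid 15 gives 1 > 0. Violating.
Others bid (12, 3): truth gives 0; bid 15 gives 1 > 0. Violating.
Others bid (3, 16): truth gives 0; no alternative beats it.
Others bid (3, 29): truth gives 0; no alternative beats it.
(Checking all 25 profiles: 6 have a profitable deviation, 19 do not.)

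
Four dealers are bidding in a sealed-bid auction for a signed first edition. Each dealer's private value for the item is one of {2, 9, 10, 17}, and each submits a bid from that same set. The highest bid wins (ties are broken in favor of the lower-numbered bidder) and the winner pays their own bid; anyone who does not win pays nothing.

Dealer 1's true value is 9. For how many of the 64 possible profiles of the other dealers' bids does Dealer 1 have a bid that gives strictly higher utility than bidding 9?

Others bid (2, 2, 2): truth gives 0; bid 2 gives 7 > 0. Violating.
Others bid (2, 2, 9): truth gives 0; no alternative beats it.
Others bid (2, 2, 10): truth gives 0; no alternative beats it.
(Checking all 64 profiles: 1 has a profitable deviation, 63 do not.)

1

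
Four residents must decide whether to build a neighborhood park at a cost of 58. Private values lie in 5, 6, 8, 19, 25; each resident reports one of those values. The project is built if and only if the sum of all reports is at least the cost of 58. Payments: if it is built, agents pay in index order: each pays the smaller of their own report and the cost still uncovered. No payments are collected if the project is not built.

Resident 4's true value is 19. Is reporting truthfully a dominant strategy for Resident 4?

Yes

Check each profile of the others' reports and compare truth against every alternative report.
Others report (8, 25, 25): truth gives 19, best alternative gives 19.
Others report (19, 19, 25): truth gives 19, best alternative gives 19.
Others report (19, 25, 19): truth gives 19, best alternative gives 19.
Others report (19, 25, 25): truth gives 19, best alternative gives 19.
Others report (25, 8, 25): truth gives 19, best alternative gives 19.
Others report (25, 19, 19): truth gives 19, best alternative gives 19.
(Remaining 119 profiles checked similarly; truth is weakly best in each.)
In every case the truthful report is at least as good as any alternative, so it is a dominant strategy.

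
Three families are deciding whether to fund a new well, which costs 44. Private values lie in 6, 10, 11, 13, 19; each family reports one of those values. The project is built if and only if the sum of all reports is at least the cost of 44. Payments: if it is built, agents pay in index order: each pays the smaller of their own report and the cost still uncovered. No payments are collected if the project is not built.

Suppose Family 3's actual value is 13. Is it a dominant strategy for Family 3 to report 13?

Yes

Check each profile of the others' reports and compare truth against every alternative report.
Others report (19, 19): truth gives 7, best alternative gives 7.
Others report (13, 19): truth gives 1, best alternative gives 1.
Others report (19, 13): truth gives 1, best alternative gives 1.
Others report (6, 6): truth gives 0, best alternative gives 0.
Others report (6, 10): truth gives 0, best alternative gives 0.
Others report (6, 11): truth gives 0, best alternative gives 0.
(Remaining 19 profiles checked similarly; truth is weakly best in each.)
In every case the truthful report is at least as good as any alternative, so it is a dominant strategy.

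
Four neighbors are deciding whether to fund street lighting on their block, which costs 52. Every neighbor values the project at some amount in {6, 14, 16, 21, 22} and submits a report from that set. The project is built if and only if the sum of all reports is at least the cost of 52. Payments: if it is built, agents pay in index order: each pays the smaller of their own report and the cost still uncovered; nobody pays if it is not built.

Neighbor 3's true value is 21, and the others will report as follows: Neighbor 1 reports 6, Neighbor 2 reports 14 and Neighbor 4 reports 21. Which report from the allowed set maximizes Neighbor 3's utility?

14

Report 6: project not built, utility 0.
Report 14: project built, pays 14, utility 21 - 14 = 7.
Report 16: project built, pays 16, utility 21 - 16 = 5.
Report 21: project built, pays 21, utility 21 - 21 = 0.
Report 22: project built, pays 22, utility 21 - 22 = -1.
The best choice is 14 with utility 7.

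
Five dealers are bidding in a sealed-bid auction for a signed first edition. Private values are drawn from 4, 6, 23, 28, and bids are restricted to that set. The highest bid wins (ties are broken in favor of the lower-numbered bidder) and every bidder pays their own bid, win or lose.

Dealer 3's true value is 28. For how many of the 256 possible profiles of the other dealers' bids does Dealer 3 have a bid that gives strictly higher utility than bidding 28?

Others bid (4, 4, 4, 4): truth gives 0; bid 6 gives 22 > 0. Violating.
Others bid (4, 4, 4, 6): truth gives 0; bid 6 gives 22 > 0. Violating.
Others bid (4, 4, 4, 23): truth gives 0; bid 23 gives 5 > 0. Violating.
Others bid (4, 4, 6, 4): truth gives 0; bid 6 gives 22 > 0. Violating.
Others bid (4, 4, 4, 28): truth gives 0; no alternative beats it.
Others bid (4, 4, 6, 28): truth gives 0; no alternative beats it.
(Checking all 256 profiles: 148 have a profitable deviation, 108 do not.)

148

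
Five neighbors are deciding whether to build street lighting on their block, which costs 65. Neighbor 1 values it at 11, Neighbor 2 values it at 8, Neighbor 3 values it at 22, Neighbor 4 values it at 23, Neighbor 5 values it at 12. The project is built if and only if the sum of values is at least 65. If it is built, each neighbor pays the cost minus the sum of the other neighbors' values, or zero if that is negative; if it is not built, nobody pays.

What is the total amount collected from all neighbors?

24

Total value 76 ≥ cost 65, so it is built.
Neighbor 1: others sum to 65; max(0, 65 - 65) = 0.
Neighbor 2: others sum to 68; max(0, 65 - 68) = 0.
Neighbor 3: others sum to 54; max(0, 65 - 54) = 11.
Neighbor 4: others sum to 53; max(0, 65 - 53) = 12.
Neighbor 5: others sum to 64; max(0, 65 - 64) = 1.
Total collected = 0 + 0 + 11 + 12 + 1 = 24.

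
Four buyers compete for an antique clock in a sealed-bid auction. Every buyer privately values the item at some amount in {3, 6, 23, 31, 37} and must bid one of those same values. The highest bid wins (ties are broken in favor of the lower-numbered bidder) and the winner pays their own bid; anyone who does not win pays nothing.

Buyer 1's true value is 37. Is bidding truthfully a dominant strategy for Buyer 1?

No

Consider the case where Buyer 2 bids 3, Buyer 3 bids 3 and Buyer 4 bids 3.
Truthful bid 37: wins, pays 37, utility 37 - 37 = 0.
Bid 3 instead: wins, pays 3, utility 37 - 3 = 34.
Since 34 > 0, bidding 3 is strictly better here, so truthful bidding is not dominant.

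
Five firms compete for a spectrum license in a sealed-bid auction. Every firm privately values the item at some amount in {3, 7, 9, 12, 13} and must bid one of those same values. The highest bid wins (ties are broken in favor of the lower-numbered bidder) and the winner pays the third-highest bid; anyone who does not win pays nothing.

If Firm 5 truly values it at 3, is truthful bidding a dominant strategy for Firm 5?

Yes

Check each profile of the others' bids and compare truth against every alternative bid.
Others bid (3, 3, 3, 3): truth gives 0, best alternative gives 0.
Others bid (3, 3, 3, 7): truth gives 0, best alternative gives 0.
Others bid (3, 3, 3, 9): truth gives 0, best alternative gives 0.
Others bid (3, 3, 3, 12): truth gives 0, best alternative gives 0.
Others bid (3, 3, 3, 13): truth gives 0, best alternative gives 0.
Others bid (3, 3, 7, 3): truth gives 0, best alternative gives 0.
(Remaining 619 profiles checked similarly; truth is weakly best in each.)
In every case the truthful bid is at least as good as any alternative, so it is a dominant strategy.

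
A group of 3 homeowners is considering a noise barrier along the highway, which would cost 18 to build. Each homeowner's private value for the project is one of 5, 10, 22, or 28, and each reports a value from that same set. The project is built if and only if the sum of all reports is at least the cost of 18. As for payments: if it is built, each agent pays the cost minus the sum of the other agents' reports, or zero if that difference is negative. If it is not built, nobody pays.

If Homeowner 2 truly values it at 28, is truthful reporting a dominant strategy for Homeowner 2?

Yes

Check each profile of the others' reports and compare truth against every alternative report.
Others report (5, 22): truth gives 28, best alternative gives 28.
Others report (5, 28): truth gives 28, best alternative gives 28.
Others report (10, 10): truth gives 28, best alternative gives 28.
Others report (10, 22): truth gives 28, best alternative gives 28.
Others report (10, 28): truth gives 28, best alternative gives 28.
Others report (22, 5): truth gives 28, best alternative gives 28.
(Remaining 10 profiles checked similarly; truth is weakly best in each.)
In every case the truthful report is at least as good as any alternative, so it is a dominant strategy.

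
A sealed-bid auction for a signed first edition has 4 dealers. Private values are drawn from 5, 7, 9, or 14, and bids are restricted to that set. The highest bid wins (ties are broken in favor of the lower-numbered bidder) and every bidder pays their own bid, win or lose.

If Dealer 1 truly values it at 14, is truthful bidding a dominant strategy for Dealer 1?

No

Consider the case where Dealer 2 bids 5, Dealer 3 bids 5 and Dealer 4 bids 5.
Truthful bid 14: wins, pays 14, utility 14 - 14 = 0.
Bid 5 instead: wins, pays 5, utility 14 - 5 = 9.
Since 9 > 0, bidding 5 is strictly better here, so truthful bidding is not dominant.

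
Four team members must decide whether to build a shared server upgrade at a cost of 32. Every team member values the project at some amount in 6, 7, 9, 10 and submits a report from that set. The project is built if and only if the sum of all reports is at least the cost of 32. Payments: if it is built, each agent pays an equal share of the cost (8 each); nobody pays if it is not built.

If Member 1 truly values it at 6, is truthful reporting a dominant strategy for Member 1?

Check each profile of the others' reports and compare truth against every alternative report.
Others report (6, 9, 10): truth gives 0, best alternative gives -2.
Others report (6, 10, 9): truth gives 0, best alternative gives -2.
Others report (7, 9, 9): truth gives 0, best alternative gives -2.
Others report (9, 6, 10): truth gives 0, best alternative gives -2.
Others report (9, 7, 9): truth gives 0, best alternative gives -2.
Others report (9, 9, 7): truth gives 0, best alternative gives -2.
(Remaining 58 profiles checked similarly; truth is weakly best in each.)
In every case the truthful report is at least as good as any alternative, so it is a dominant strategy.

Yes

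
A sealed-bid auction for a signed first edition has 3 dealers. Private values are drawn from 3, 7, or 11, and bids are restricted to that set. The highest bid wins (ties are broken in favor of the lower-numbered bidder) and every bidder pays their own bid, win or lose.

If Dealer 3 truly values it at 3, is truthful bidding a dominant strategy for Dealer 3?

Yes

Check each profile of the others' bids and compare truth against every alternative bid.
Others bid (3, 7): truth gives -3, best alternative gives -7.
Others bid (3, 11): truth gives -3, best alternative gives -7.
Others bid (7, 3): truth gives -3, best alternative gives -7.
Others bid (7, 7): truth gives -3, best alternative gives -7.
Others bid (7, 11): truth gives -3, best alternative gives -7.
Others bid (11, 3): truth gives -3, best alternative gives -7.
(Remaining 3 profiles checked similarly; truth is weakly best in each.)
In every case the truthful bid is at least as good as any alternative, so it is a dominant strategy.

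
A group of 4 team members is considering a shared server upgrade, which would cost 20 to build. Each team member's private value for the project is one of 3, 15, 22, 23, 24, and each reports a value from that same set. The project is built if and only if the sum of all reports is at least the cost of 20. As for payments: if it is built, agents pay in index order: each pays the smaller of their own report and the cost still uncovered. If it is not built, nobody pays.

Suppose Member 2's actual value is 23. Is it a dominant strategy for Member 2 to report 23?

Consider the case where Member 1 reports 3, Member 3 reports 3 and Member 4 reports 3.
Truthful report 23: project built, pays 17, utility 23 - 17 = 6.
Report 15 instead: project built, pays 15, utility 23 - 15 = 8.
Since 8 > 6, reporting 15 is strictly better here, so truthful reporting is not dominant.

No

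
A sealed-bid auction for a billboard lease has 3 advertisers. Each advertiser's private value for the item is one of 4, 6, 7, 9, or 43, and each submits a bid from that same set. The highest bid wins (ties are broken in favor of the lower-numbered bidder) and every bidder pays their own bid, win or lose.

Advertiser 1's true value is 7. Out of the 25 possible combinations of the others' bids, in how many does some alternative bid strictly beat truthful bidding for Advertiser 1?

Others bid (4, 4): truth gives 0; bid 4 gives 3 > 0. Violating.
Others bid (4, 6): truth gives 0; bid 6 gives 1 > 0. Violating.
Others bid (4, 9): truth gives -7; bid 9 gives -2 > -7. Violating.
Others bid (4, 43): truth gives -7; bid 4 gives -4 > -7. Violating.
Others bid (4, 7): truth gives 0; no alternative beats it.
Others bid (6, 7): truth gives 0; no alternative beats it.
(Checking all 25 profiles: 20 have a profitable deviation, 5 do not.)

20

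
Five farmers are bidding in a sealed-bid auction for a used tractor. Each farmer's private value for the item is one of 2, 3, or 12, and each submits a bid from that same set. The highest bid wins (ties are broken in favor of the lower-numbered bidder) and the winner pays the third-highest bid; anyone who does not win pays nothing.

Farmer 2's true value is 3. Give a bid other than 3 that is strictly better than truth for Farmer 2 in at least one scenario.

Suppose Farmer 1 bids 2, Farmer 3 bids 2, Farmer 4 bids 2 and Farmer 5 bids 12.
Bid 3: loses, pays 0, utility 0.
Bid 12: wins, pays 2, utility 3 - 2 = 1.
So bidding 12 beats truth here (1 > 0).

12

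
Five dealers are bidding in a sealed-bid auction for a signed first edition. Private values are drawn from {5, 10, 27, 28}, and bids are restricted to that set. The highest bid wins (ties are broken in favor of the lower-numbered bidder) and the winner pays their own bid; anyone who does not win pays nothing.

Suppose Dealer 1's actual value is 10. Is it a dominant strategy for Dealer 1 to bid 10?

Consider the case where Dealer 2 bids 5, Dealer 3 bids 5, Dealer 4 bids 5 and Dealer 5 bids 5.
Truthful bid 10: wins, pays 10, utility 10 - 10 = 0.
Bid 5 instead: wins, pays 5, utility 10 - 5 = 5.
Since 5 > 0, bidding 5 is strictly better here, so truthful bidding is not dominant.

No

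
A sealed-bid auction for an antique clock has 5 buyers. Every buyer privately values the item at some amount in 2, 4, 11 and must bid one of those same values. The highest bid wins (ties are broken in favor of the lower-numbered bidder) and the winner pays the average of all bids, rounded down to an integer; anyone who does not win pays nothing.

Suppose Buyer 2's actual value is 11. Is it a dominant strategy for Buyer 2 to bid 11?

Consider the case where Buyer 1 bids 2, Buyer 3 bids 2, Buyer 4 bids 2 and Buyer 5 bids 2.
Truthful bid 11: wins, pays 3, utility 11 - 3 = 8.
Bid 4 instead: wins, pays 2, utility 11 - 2 = 9.
Since 9 > 8, bidding 4 is strictly better here, so truthful bidding is not dominant.

No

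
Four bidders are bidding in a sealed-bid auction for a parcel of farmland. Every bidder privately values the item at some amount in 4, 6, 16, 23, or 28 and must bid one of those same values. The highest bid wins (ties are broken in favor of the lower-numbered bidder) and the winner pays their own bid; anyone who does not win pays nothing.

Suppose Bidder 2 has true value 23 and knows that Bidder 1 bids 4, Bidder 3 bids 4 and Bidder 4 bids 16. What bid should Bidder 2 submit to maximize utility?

Bid 4: loses, pays 0, utility 0.
Bid 6: loses, pays 0, utility 0.
Bid 16: wins, pays 16, utility 23 - 16 = 7.
Bid 23: wins, pays 23, utility 23 - 23 = 0.
Bid 28: wins, pays 28, utility 23 - 28 = -5.
The best choice is 16 with utility 7.

16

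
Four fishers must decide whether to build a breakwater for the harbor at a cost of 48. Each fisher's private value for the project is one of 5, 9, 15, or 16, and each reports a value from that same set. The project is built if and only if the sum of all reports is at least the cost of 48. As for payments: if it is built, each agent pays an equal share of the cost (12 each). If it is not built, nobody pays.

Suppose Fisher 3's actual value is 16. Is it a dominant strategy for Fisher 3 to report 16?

Check each profile of the others' reports and compare truth against every alternative report.
Others report (5, 15, 15): truth gives 4, best alternative gives 4.
Others report (5, 15, 16): truth gives 4, best alternative gives 4.
Others report (5, 16, 15): truth gives 4, best alternative gives 4.
Others report (5, 16, 16): truth gives 4, best alternative gives 4.
Others report (9, 9, 15): truth gives 4, best alternative gives 4.
Others report (9, 9, 16): truth gives 4, best alternative gives 4.
(Remaining 58 profiles checked similarly; truth is weakly best in each.)
In every case the truthful report is at least as good as any alternative, so it is a dominant strategy.

Yes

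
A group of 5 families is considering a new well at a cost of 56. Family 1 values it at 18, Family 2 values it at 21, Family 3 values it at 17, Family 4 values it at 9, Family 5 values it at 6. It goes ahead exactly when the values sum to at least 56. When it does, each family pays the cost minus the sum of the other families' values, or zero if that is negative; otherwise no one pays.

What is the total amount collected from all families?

11

Total value 71 ≥ cost 56, so it is built.
Family 1: others sum to 53; max(0, 56 - 53) = 3.
Family 2: others sum to 50; max(0, 56 - 50) = 6.
Family 3: others sum to 54; max(0, 56 - 54) = 2.
Family 4: others sum to 62; max(0, 56 - 62) = 0.
Family 5: others sum to 65; max(0, 56 - 65) = 0.
Total collected = 3 + 6 + 2 + 0 + 0 = 11.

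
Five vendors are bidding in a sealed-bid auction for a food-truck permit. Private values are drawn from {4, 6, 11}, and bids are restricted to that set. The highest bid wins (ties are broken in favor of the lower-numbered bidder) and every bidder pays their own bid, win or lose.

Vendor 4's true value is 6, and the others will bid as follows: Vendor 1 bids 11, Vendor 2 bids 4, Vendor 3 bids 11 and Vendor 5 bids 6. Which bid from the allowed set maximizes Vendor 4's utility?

4

Bid 4: loses but pays 4, utility -4.
Bid 6: loses but pays 6, utility -6.
Bid 11: loses but pays 11, utility -11.
The best choice is 4 with utility -4.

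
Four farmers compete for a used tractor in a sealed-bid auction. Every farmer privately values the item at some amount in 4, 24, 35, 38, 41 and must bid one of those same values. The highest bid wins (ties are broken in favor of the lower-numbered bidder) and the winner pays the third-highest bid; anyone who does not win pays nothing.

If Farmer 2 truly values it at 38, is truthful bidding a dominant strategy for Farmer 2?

No

Consider the case where Farmer 1 bids 4, Farmer 3 bids 4 and Farmer 4 bids 41.
Truthful bid 38: loses, pays 0, utility 0.
Bid 41 instead: wins, pays 4, utility 38 - 4 = 34.
Since 34 > 0, bidding 41 is strictly better here, so truthful bidding is not dominant.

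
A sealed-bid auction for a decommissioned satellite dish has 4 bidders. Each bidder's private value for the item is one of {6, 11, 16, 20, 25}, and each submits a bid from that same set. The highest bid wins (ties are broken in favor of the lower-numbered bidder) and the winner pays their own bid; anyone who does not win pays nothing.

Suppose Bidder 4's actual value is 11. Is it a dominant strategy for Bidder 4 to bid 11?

Check each profile of the others' bids and compare truth against every alternative bid.
Others bid (6, 6, 6): truth gives 0, best alternative gives 0.
Others bid (6, 6, 11): truth gives 0, best alternative gives 0.
Others bid (6, 6, 16): truth gives 0, best alternative gives 0.
Others bid (6, 6, 20): truth gives 0, best alternative gives 0.
Others bid (6, 6, 25): truth gives 0, best alternative gives 0.
Others bid (6, 11, 6): truth gives 0, best alternative gives 0.
(Remaining 119 profiles checked similarly; truth is weakly best in each.)
In every case the truthful bid is at least as good as any alternative, so it is a dominant strategy.

Yes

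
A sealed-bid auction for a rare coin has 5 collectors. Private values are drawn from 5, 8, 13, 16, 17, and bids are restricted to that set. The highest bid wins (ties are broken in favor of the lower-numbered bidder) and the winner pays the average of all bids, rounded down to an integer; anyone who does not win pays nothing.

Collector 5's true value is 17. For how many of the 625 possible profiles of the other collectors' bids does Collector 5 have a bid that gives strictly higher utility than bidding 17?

19

Others bid (5, 5, 5, 5): truth gives 10; bid 8 gives 12 > 10. Violating.
Others bid (5, 5, 5, 8): truth gives 9; bid 13 gives 10 > 9. Violating.
Others bid (5, 5, 5, 13): truth gives 8; bid 16 gives 9 > 8. Violating.
Others bid (5, 5, 8, 5): truth gives 9; bid 13 gives 10 > 9. Violating.
Others bid (5, 5, 5, 16): truth gives 8; no alternative beats it.
Others bid (5, 5, 5, 17): truth gives 0; no alternative beats it.
(Checking all 625 profiles: 19 have a profitable deviation, 606 do not.)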